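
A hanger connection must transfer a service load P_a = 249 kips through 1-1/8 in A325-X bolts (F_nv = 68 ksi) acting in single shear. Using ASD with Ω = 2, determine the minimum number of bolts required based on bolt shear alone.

A_b = π·1.125²/4 = 0.994 in².
Per-bolt allowable strength R_n/Ω = 68 × 0.994 × 1 / 2 = 33.8 kips.
n ≥ 249 / 33.8 = 7.368 → use 8 bolts.

8 bolts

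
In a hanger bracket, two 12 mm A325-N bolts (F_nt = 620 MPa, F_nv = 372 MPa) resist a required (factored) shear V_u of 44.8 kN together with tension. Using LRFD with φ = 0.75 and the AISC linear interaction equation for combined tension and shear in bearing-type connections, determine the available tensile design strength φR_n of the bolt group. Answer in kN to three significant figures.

62.1 kN

A_b = π·12²/4 = 113.1 mm²; f_rv = 44.8 × 1000 / (2 × 113.1) = 198.1 MPa.
F'_nt = 1.3 F_nt − (F_nt / φF_nv) f_rv = 1.3·620 − (620/(0.75·372))·198.1 = 365.9 MPa, capped at F_nt → F'_nt = 365.9 MPa.
R_n = F'_nt · A_b · n = 365.9 × 113.1 × 2 / 1000 = 82.76 kN.
Design strength φR_n = 0.75 × 82.76 = 62.1 kN.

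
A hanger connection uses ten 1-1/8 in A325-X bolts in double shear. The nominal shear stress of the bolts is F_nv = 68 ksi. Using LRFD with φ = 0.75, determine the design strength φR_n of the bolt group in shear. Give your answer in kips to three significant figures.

1010 kips

A_b = π × 1.125² / 4 = 0.994 in².
R_n = F_nv · A_b · n · n_s = 68 × 0.994 × 10 × 2 = 1352 kips.
Design strength φR_n = 0.75 × 1352 = 1010 kips.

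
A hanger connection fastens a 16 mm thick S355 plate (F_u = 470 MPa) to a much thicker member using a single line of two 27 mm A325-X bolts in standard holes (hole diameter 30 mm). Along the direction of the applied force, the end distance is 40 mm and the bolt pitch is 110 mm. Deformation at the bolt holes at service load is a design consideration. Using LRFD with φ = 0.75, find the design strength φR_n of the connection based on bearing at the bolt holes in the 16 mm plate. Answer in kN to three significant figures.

535 kN

Per bolt r_n = 1.2 l_c t F_u ≤ 2.4 d t F_u; upper limit = 2.4 × 27 × 16 × 470 / 1000 = 487.3 kN.
Edge bolt: l_c = 40 − 30/2 = 25 mm → 1.2 × 25 × 16 × 470 / 1000 = 225.6 → r_n = 225.6 kN.
Interior bolts: l_c = 110 − 30 = 80 mm → 1.2 × 80 × 16 × 470 / 1000 = 721.9 → r_n = 487.3 kN.
R_n = 1 × 225.6 + 1 × 487.3 = 712.9 kN.
Design strength φR_n = 0.75 × 712.9 = 535 kN.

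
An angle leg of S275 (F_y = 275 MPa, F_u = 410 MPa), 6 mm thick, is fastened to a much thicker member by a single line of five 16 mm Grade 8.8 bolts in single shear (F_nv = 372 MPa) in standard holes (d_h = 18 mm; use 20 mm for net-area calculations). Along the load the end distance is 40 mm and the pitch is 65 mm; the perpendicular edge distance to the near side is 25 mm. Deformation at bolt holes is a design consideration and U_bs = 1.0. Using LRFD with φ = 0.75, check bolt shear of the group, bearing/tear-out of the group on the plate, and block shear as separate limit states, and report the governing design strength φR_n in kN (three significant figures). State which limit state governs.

250 kN (block shear governs)

Bolt shear: A_b = π·16²/4 = 201.1 mm²; R_n = 372 × 201.1 × 5 × 1 / 1000 = 374 kN → 0.75 × 374 = 280 kN.
Bearing: edge l_c = 31, r_n = 91.51 kN; interior l_c = 47, r_n = 94.46 kN; R_n = 91.51 + 4·94.46 = 469.4 kN → 352 kN.
Block shear: A_gv = 1800, A_nv = 1260, A_nt = 90 mm²; R_n = min(0.6F_uA_nv, 0.6F_yA_gv) + U_bs·F_u·A_nt = 333.9 kN → 250 kN.
Block shear governs: 250 kN.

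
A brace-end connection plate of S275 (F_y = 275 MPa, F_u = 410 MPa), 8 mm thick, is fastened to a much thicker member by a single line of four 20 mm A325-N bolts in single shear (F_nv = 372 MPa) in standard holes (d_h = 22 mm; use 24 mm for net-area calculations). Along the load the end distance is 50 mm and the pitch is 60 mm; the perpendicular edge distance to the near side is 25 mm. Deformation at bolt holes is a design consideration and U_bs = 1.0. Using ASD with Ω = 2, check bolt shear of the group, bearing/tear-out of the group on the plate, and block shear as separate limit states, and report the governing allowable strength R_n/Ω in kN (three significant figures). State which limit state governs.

165 kN (block shear governs)

Bolt shear: A_b = π·20²/4 = 314.2 mm²; R_n = 372 × 314.2 × 4 × 1 / 1000 = 467.5 kN → 467.5 / 2 = 234 kN.
Bearing: edge l_c = 39, r_n = 153.5 kN; interior l_c = 38, r_n = 149.6 kN; R_n = 153.5 + 3·149.6 = 602.2 kN → 301 kN.
Block shear: A_gv = 1840, A_nv = 1168, A_nt = 104 mm²; R_n = min(0.6F_uA_nv, 0.6F_yA_gv) + U_bs·F_u·A_nt = 330 kN → 165 kN.
Block shear governs: 165 kN.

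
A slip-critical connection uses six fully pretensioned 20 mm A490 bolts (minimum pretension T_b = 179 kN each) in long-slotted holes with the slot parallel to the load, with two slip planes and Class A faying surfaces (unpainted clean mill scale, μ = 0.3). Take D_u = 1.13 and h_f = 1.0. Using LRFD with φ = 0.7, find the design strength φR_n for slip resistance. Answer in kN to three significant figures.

510 kN

R_n = μ · D_u · h_f · T_b · n_s · n_b = 0.3 × 1.13 × 1.0 × 179 × 2 × 6 = 728.2 kN.
Design strength φR_n = 0.7 × 728.2 = 510 kN.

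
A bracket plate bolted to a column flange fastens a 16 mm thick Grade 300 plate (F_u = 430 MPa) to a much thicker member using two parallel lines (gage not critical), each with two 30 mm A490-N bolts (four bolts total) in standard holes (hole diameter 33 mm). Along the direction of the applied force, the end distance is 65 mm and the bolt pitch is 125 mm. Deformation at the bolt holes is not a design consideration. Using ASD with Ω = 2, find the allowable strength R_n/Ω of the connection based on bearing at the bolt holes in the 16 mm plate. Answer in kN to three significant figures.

1120 kN

Per bolt r_n = 1.5 l_c t F_u ≤ 3.0 d t F_u; upper limit = 3.0 × 30 × 16 × 430 / 1000 = 619.2 kN.
Edge bolt: l_c = 65 − 33/2 = 48.5 mm → 1.5 × 48.5 × 16 × 430 / 1000 = 500.5 → r_n = 500.5 kN.
Interior bolts: l_c = 125 − 33 = 92 mm → 1.5 × 92 × 16 × 430 / 1000 = 949.4 → r_n = 619.2 kN.
R_n = 2 × 500.5 + 2 × 619.2 = 2239 kN.
Allowable strength R_n/Ω = 2239 / 2 = 1120 kN.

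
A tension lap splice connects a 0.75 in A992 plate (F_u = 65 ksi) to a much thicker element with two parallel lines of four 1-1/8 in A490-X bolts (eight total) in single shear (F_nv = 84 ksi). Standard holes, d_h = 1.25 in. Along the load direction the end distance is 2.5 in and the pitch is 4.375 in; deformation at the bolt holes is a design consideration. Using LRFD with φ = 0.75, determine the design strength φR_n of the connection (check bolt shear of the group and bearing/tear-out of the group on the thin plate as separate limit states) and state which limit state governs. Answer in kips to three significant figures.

Bolt shear: A_b = π·1.125²/4 = 0.994 in²; R_n = 84 × 0.994 × 8 × 1 = 668 kips → 0.75 × 668 = 501 kips.
Bearing (1.2 l_c t F_u ≤ 2.4 d t F_u): upper limit = 2.4·1.125·0.75·65 = 131.6 kips.
  Edge l_c = 2.5 − 1.25/2 = 1.875 → r_n = 109.7 kips; interior l_c = 4.375 − 1.25 = 3.125 → r_n = 131.6 kips.
  R_n,bearing = 2·109.7 + 6·131.6 = 1009 kips → 0.75 × 1009 = 757 kips.
Bolt shear governs: 501 kips.

501 kips (bolt shear governs)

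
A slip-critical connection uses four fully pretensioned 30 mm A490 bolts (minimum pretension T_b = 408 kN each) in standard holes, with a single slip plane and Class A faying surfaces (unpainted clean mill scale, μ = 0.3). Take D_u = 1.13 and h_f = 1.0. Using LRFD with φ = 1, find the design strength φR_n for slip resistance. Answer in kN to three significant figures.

R_n = μ · D_u · h_f · T_b · n_s · n_b = 0.3 × 1.13 × 1.0 × 408 × 1 × 4 = 553.2 kN.
Design strength φR_n = 1 × 553.2 = 553 kN.

553 kN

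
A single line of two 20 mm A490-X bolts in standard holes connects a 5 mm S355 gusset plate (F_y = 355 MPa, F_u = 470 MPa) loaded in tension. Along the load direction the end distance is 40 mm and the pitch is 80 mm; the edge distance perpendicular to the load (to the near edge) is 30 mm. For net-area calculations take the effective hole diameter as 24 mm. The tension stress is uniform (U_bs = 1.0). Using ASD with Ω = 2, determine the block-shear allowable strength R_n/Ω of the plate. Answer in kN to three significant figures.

Shear plane L_v = 40 + 1·80 = 120 mm; A_gv = 120 × 5 = 600 mm².
A_nv = (120 − 1.5·24) × 5 = 420 mm².
A_nt = (30 − 0.5·24) × 5 = 90 mm².
0.6 F_u A_nv = 118.4 kN; 0.6 F_y A_gv = 127.8 kN → shear rupture governs the shear term.
R_n = 118.4 + 1.0 × 470 × 90 / 1000 = 160.7 kN.
Allowable strength R_n/Ω = 160.7 / 2 = 80.4 kN.

80.4 kN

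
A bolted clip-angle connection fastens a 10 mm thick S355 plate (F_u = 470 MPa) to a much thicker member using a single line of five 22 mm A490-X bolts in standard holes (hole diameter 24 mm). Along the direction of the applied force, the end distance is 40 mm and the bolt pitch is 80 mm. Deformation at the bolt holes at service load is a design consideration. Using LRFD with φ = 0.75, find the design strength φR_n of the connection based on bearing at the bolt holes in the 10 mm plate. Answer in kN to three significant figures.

863 kN

Per bolt r_n = 1.2 l_c t F_u ≤ 2.4 d t F_u; upper limit = 2.4 × 22 × 10 × 470 / 1000 = 248.2 kN.
Edge bolt: l_c = 40 − 24/2 = 28 mm → 1.2 × 28 × 10 × 470 / 1000 = 157.9 → r_n = 157.9 kN.
Interior bolts: l_c = 80 − 24 = 56 mm → 1.2 × 56 × 10 × 470 / 1000 = 315.8 → r_n = 248.2 kN.
R_n = 1 × 157.9 + 4 × 248.2 = 1151 kN.
Design strength φR_n = 0.75 × 1151 = 863 kN.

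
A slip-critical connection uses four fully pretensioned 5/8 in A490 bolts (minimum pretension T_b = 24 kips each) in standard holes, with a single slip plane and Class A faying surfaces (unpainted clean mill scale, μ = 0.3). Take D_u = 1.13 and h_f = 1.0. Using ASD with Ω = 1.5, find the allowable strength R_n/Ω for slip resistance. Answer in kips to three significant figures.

21.7 kips

R_n = μ · D_u · h_f · T_b · n_s · n_b = 0.3 × 1.13 × 1.0 × 24 × 1 × 4 = 32.54 kips.
Allowable strength R_n/Ω = 32.54 / 1.5 = 21.7 kips.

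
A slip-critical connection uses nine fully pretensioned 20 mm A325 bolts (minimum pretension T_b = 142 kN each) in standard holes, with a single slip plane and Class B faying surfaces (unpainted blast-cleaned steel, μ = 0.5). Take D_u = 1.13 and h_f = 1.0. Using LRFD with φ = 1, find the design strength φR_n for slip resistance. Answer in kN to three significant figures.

722 kN

R_n = μ · D_u · h_f · T_b · n_s · n_b = 0.5 × 1.13 × 1.0 × 142 × 1 × 9 = 722.1 kN.
Design strength φR_n = 1 × 722.1 = 722 kN.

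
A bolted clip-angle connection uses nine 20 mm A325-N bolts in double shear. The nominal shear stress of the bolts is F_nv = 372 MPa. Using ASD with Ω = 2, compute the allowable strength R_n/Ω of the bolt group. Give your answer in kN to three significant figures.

A_b = π × 20² / 4 = 314.2 mm².
R_n = F_nv · A_b · n · n_s = 372 × 314.2 × 9 × 2 / 1000 = 2104 kN.
Allowable strength R_n/Ω = 2104 / 2 = 1050 kN.

1050 kN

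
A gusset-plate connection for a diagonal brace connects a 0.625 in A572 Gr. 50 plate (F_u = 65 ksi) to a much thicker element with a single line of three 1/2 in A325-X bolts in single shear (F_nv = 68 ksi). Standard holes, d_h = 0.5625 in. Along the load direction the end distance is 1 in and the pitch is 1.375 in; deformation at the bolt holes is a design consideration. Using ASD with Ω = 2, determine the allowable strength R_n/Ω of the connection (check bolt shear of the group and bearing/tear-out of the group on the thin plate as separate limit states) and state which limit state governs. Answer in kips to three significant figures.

Bolt shear: A_b = π·0.5²/4 = 0.1963 in²; R_n = 68 × 0.1963 × 3 × 1 = 40.06 kips → 40.06 / 2 = 20 kips.
Bearing (1.2 l_c t F_u ≤ 2.4 d t F_u): upper limit = 2.4·0.5·0.625·65 = 48.75 kips.
  Edge l_c = 1 − 0.5625/2 = 0.7188 → r_n = 35.04 kips; interior l_c = 1.375 − 0.5625 = 0.8125 → r_n = 39.61 kips.
  R_n,bearing = 1·35.04 + 2·39.61 = 114.3 kips → 114.3 / 2 = 57.1 kips.
Bolt shear governs: 20 kips.

20 kips (bolt shear governs)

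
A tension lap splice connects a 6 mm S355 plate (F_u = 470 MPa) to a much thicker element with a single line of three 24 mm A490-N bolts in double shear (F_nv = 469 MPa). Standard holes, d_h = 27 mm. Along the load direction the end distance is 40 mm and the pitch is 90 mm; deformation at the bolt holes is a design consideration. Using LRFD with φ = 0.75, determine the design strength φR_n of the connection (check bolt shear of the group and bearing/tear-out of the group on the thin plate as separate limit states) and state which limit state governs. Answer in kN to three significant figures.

Bolt shear: A_b = π·24²/4 = 452.4 mm²; R_n = 469 × 452.4 × 3 × 2 / 1000 = 1273 kN → 0.75 × 1273 = 955 kN.
Bearing (1.2 l_c t F_u ≤ 2.4 d t F_u): upper limit = 2.4·24·6·470 / 1000 = 162.4 kN.
  Edge l_c = 40 − 27/2 = 26.5 → r_n = 89.68 kN; interior l_c = 90 − 27 = 63 → r_n = 162.4 kN.
  R_n,bearing = 1·89.68 + 2·162.4 = 414.5 kN → 0.75 × 414.5 = 311 kN.
Bearing governs: 311 kN.

311 kN (bearing governs)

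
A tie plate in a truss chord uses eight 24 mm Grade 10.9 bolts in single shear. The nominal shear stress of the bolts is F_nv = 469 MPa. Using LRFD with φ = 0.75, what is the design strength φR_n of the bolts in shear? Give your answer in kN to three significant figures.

A_b = π × 24² / 4 = 452.4 mm².
R_n = F_nv · A_b · n · n_s = 469 × 452.4 × 8 × 1 / 1000 = 1697 kN.
Design strength φR_n = 0.75 × 1697 = 1270 kN.

1270 kN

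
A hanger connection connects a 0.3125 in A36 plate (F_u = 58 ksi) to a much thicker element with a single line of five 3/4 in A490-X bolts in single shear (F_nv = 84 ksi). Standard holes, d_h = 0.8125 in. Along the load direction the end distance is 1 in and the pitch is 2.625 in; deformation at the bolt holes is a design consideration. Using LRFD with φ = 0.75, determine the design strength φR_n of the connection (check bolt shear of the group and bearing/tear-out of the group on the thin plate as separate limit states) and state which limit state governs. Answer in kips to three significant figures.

108 kips (bearing governs)

Bolt shear: A_b = π·0.75²/4 = 0.4418 in²; R_n = 84 × 0.4418 × 5 × 1 = 185.6 kips → 0.75 × 185.6 = 139 kips.
Bearing (1.2 l_c t F_u ≤ 2.4 d t F_u): upper limit = 2.4·0.75·0.3125·58 = 32.62 kips.
  Edge l_c = 1 − 0.8125/2 = 0.5938 → r_n = 12.91 kips; interior l_c = 2.625 − 0.8125 = 1.812 → r_n = 32.62 kips.
  R_n,bearing = 1·12.91 + 4·32.62 = 143.4 kips → 0.75 × 143.4 = 108 kips.
Bearing governs: 108 kips.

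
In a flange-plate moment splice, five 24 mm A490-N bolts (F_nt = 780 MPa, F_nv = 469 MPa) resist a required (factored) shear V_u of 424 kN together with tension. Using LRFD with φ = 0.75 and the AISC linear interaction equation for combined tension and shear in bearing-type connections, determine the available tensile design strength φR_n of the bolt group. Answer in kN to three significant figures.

A_b = π·24²/4 = 452.4 mm²; f_rv = 424 × 1000 / (5 × 452.4) = 187.4 MPa.
F'_nt = 1.3 F_nt − (F_nt / φF_nv) f_rv = 1.3·780 − (780/(0.75·469))·187.4 = 598.3 MPa, capped at F_nt → F'_nt = 598.3 MPa.
R_n = F'_nt · A_b · n = 598.3 × 452.4 × 5 / 1000 = 1353 kN.
Design strength φR_n = 0.75 × 1353 = 1020 kN.

1020 kN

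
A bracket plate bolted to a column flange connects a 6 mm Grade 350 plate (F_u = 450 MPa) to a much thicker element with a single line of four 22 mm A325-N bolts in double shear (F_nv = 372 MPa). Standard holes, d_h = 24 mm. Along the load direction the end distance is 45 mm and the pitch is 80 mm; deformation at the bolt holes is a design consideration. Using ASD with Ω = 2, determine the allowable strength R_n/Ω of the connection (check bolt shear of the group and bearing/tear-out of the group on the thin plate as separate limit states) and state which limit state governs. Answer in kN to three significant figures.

Bolt shear: A_b = π·22²/4 = 380.1 mm²; R_n = 372 × 380.1 × 4 × 2 / 1000 = 1131 kN → 1131 / 2 = 566 kN.
Bearing (1.2 l_c t F_u ≤ 2.4 d t F_u): upper limit = 2.4·22·6·450 / 1000 = 142.6 kN.
  Edge l_c = 45 − 24/2 = 33 → r_n = 106.9 kN; interior l_c = 80 − 24 = 56 → r_n = 142.6 kN.
  R_n,bearing = 1·106.9 + 3·142.6 = 534.6 kN → 534.6 / 2 = 267 kN.
Bearing governs: 267 kN.

267 kN (bearing governs)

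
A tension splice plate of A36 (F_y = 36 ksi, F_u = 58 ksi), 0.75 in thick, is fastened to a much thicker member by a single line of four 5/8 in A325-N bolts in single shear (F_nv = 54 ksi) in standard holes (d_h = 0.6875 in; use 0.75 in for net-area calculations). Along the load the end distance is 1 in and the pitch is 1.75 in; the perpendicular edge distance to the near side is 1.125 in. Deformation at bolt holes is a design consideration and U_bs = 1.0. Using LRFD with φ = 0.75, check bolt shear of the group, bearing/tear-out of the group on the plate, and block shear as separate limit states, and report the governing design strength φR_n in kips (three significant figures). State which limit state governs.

Bolt shear: A_b = π·0.625²/4 = 0.3068 in²; R_n = 54 × 0.3068 × 4 × 1 = 66.27 kips → 0.75 × 66.27 = 49.7 kips.
Bearing: edge l_c = 0.6562, r_n = 34.26 kips; interior l_c = 1.062, r_n = 55.46 kips; R_n = 34.26 + 3·55.46 = 200.6 kips → 150 kips.
Block shear: A_gv = 4.688, A_nv = 2.719, A_nt = 0.5625 in²; R_n = min(0.6F_uA_nv, 0.6F_yA_gv) + U_bs·F_u·A_nt = 127.2 kips → 95.4 kips.
Bolt shear governs: 49.7 kips.

49.7 kips (bolt shear governs)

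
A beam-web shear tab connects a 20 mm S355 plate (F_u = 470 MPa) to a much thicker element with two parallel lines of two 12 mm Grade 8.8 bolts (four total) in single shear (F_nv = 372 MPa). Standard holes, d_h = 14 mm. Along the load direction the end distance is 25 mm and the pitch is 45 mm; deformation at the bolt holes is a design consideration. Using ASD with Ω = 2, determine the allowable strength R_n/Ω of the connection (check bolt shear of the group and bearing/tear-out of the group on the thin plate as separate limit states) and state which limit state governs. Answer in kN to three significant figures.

84.1 kN (bolt shear governs)

Bolt shear: A_b = π·12²/4 = 113.1 mm²; R_n = 372 × 113.1 × 4 × 1 / 1000 = 168.3 kN → 168.3 / 2 = 84.1 kN.
Bearing (1.2 l_c t F_u ≤ 2.4 d t F_u): upper limit = 2.4·12·20·470 / 1000 = 270.7 kN.
  Edge l_c = 25 − 14/2 = 18 → r_n = 203 kN; interior l_c = 45 − 14 = 31 → r_n = 270.7 kN.
  R_n,bearing = 2·203 + 2·270.7 = 947.5 kN → 947.5 / 2 = 474 kN.
Bolt shear governs: 84.1 kN.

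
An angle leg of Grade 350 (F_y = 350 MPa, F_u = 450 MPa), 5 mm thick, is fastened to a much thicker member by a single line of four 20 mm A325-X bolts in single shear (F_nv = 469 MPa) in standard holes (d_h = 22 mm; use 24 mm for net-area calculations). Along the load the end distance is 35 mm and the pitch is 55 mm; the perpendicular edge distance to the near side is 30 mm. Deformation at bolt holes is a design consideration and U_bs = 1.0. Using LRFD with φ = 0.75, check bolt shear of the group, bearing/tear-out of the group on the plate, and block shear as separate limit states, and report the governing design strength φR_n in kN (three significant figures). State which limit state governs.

148 kN (block shear governs)

Bolt shear: A_b = π·20²/4 = 314.2 mm²; R_n = 469 × 314.2 × 4 × 1 / 1000 = 589.4 kN → 0.75 × 589.4 = 442 kN.
Bearing: edge l_c = 24, r_n = 64.8 kN; interior l_c = 33, r_n = 89.1 kN; R_n = 64.8 + 3·89.1 = 332.1 kN → 249 kN.
Block shear: A_gv = 1000, A_nv = 580, A_nt = 90 mm²; R_n = min(0.6F_uA_nv, 0.6F_yA_gv) + U_bs·F_u·A_nt = 197.1 kN → 148 kN.
Block shear governs: 148 kN.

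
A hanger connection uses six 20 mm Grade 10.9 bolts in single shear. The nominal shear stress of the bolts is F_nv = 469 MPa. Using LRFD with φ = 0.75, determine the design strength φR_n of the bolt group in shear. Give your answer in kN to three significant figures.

663 kN

A_b = π × 20² / 4 = 314.2 mm².
R_n = F_nv · A_b · n · n_s = 469 × 314.2 × 6 × 1 / 1000 = 884 kN.
Design strength φR_n = 0.75 × 884 = 663 kN.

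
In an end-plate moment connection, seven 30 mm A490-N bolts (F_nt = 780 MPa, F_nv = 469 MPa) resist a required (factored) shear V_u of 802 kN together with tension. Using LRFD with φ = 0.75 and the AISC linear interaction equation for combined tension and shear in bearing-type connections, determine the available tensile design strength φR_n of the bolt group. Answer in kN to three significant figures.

2430 kN

A_b = π·30²/4 = 706.9 mm²; f_rv = 802 × 1000 / (7 × 706.9) = 162.1 MPa.
F'_nt = 1.3 F_nt − (F_nt / φF_nv) f_rv = 1.3·780 − (780/(0.75·469))·162.1 = 654.6 MPa, capped at F_nt → F'_nt = 654.6 MPa.
R_n = F'_nt · A_b · n = 654.6 × 706.9 × 7 / 1000 = 3239 kN.
Design strength φR_n = 0.75 × 3239 = 2430 kN.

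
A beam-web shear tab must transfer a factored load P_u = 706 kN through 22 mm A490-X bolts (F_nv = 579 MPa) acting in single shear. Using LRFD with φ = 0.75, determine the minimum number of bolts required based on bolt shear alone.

A_b = π·22²/4 = 380.1 mm².
Per-bolt design strength φR_n = 0.75 × 579 × 380.1 × 1 / 1000 = 165.1 kN.
n ≥ 706 / 165.1 = 4.277 → use 5 bolts.

5 bolts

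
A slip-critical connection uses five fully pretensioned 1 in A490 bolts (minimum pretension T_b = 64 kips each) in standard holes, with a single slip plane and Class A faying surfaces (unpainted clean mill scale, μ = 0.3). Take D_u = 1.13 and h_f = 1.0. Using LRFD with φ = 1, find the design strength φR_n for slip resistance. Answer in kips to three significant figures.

R_n = μ · D_u · h_f · T_b · n_s · n_b = 0.3 × 1.13 × 1.0 × 64 × 1 × 5 = 108.5 kips.
Design strength φR_n = 1 × 108.5 = 108 kips.

108 kips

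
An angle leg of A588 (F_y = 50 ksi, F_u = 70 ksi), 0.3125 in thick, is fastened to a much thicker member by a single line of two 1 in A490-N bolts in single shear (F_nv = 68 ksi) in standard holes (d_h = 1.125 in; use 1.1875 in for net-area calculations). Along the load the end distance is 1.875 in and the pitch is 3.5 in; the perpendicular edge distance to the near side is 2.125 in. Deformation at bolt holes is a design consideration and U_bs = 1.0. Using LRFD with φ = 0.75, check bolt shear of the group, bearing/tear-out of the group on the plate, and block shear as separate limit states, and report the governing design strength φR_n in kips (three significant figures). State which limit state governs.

Bolt shear: A_b = π·1²/4 = 0.7854 in²; R_n = 68 × 0.7854 × 2 × 1 = 106.8 kips → 0.75 × 106.8 = 80.1 kips.
Bearing: edge l_c = 1.312, r_n = 34.45 kips; interior l_c = 2.375, r_n = 52.5 kips; R_n = 34.45 + 1·52.5 = 86.95 kips → 65.2 kips.
Block shear: A_gv = 1.68, A_nv = 1.123, A_nt = 0.4785 in²; R_n = min(0.6F_uA_nv, 0.6F_yA_gv) + U_bs·F_u·A_nt = 80.66 kips → 60.5 kips.
Block shear governs: 60.5 kips.

60.5 kips (block shear governs)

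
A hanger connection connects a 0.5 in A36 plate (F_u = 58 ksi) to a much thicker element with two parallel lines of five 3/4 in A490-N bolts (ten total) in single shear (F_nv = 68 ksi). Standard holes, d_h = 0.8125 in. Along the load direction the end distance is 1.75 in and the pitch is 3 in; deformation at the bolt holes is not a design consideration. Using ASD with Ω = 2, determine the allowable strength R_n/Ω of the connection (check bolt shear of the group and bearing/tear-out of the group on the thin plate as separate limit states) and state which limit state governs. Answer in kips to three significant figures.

150 kips (bolt shear governs)

Bolt shear: A_b = π·0.75²/4 = 0.4418 in²; R_n = 68 × 0.4418 × 10 × 1 = 300.4 kips → 300.4 / 2 = 150 kips.
Bearing (1.5 l_c t F_u ≤ 3.0 d t F_u): upper limit = 3.0·0.75·0.5·58 = 65.25 kips.
  Edge l_c = 1.75 − 0.8125/2 = 1.344 → r_n = 58.45 kips; interior l_c = 3 − 0.8125 = 2.188 → r_n = 65.25 kips.
  R_n,bearing = 2·58.45 + 8·65.25 = 638.9 kips → 638.9 / 2 = 319 kips.
Bolt shear governs: 150 kips.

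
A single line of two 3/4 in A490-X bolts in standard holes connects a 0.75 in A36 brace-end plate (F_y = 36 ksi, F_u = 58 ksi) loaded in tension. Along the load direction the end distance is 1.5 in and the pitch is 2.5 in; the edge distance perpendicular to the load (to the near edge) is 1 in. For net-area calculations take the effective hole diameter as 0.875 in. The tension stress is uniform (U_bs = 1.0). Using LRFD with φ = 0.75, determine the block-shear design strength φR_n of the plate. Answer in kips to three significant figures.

67 kips

Shear plane L_v = 1.5 + 1·2.5 = 4 in; A_gv = 4 × 0.75 = 3 in².
A_nv = (4 − 1.5·0.875) × 0.75 = 2.016 in².
A_nt = (1 − 0.5·0.875) × 0.75 = 0.4219 in².
0.6 F_u A_nv = 70.14 kips; 0.6 F_y A_gv = 64.8 kips → shear yielding governs the shear term.
R_n = 64.8 + 1.0 × 58 × 0.4219 = 89.27 kips.
Design strength φR_n = 0.75 × 89.27 = 67 kips.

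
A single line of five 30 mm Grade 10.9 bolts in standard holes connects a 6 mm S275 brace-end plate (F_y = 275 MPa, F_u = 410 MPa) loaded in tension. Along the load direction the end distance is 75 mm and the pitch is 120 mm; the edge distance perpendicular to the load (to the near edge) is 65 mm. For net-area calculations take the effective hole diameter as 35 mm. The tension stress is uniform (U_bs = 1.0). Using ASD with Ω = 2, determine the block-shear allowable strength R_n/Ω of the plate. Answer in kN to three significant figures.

333 kN

Shear plane L_v = 75 + 4·120 = 555 mm; A_gv = 555 × 6 = 3330 mm².
A_nv = (555 − 4.5·35) × 6 = 2385 mm².
A_nt = (65 − 0.5·35) × 6 = 285 mm².
0.6 F_u A_nv = 586.7 kN; 0.6 F_y A_gv = 549.5 kN → shear yielding governs the shear term.
R_n = 549.5 + 1.0 × 410 × 285 / 1000 = 666.3 kN.
Allowable strength R_n/Ω = 666.3 / 2 = 333 kN.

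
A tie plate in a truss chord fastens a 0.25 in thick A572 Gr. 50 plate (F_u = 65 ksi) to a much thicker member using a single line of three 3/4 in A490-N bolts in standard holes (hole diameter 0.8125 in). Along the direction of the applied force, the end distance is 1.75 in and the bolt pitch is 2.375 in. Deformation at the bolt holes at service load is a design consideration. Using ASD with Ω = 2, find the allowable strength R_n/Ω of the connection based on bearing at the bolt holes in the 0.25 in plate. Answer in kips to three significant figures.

42.4 kips

Per bolt r_n = 1.2 l_c t F_u ≤ 2.4 d t F_u; upper limit = 2.4 × 0.75 × 0.25 × 65 = 29.25 kips.
Edge bolt: l_c = 1.75 − 0.8125/2 = 1.344 in → 1.2 × 1.344 × 0.25 × 65 = 26.2 → r_n = 26.2 kips.
Interior bolts: l_c = 2.375 − 0.8125 = 1.562 in → 1.2 × 1.562 × 0.25 × 65 = 30.47 → r_n = 29.25 kips.
R_n = 1 × 26.2 + 2 × 29.25 = 84.7 kips.
Allowable strength R_n/Ω = 84.7 / 2 = 42.4 kips.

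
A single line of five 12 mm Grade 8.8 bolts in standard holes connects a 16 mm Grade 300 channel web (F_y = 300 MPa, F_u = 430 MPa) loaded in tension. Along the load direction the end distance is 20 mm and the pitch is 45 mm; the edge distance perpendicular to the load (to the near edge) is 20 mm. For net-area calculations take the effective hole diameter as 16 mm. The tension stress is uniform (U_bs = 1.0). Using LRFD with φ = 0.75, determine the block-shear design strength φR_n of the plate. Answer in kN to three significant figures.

Shear plane L_v = 20 + 4·45 = 200 mm; A_gv = 200 × 16 = 3200 mm².
A_nv = (200 − 4.5·16) × 16 = 2048 mm².
A_nt = (20 − 0.5·16) × 16 = 192 mm².
0.6 F_u A_nv = 528.4 kN; 0.6 F_y A_gv = 576 kN → shear rupture governs the shear term.
R_n = 528.4 + 1.0 × 430 × 192 / 1000 = 610.9 kN.
Design strength φR_n = 0.75 × 610.9 = 458 kN.

458 kN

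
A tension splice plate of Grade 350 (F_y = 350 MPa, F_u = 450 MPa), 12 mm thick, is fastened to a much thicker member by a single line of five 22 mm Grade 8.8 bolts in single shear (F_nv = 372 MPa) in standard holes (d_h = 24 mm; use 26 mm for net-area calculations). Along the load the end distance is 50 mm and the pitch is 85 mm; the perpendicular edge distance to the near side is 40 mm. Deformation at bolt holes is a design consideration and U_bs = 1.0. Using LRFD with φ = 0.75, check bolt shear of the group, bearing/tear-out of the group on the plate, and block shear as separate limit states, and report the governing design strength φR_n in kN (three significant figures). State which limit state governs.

530 kN (bolt shear governs)

Bolt shear: A_b = π·22²/4 = 380.1 mm²; R_n = 372 × 380.1 × 5 × 1 / 1000 = 707 kN → 0.75 × 707 = 530 kN.
Bearing: edge l_c = 38, r_n = 246.2 kN; interior l_c = 61, r_n = 285.1 kN; R_n = 246.2 + 4·285.1 = 1387 kN → 1040 kN.
Block shear: A_gv = 4680, A_nv = 3276, A_nt = 324 mm²; R_n = min(0.6F_uA_nv, 0.6F_yA_gv) + U_bs·F_u·A_nt = 1030 kN → 773 kN.
Bolt shear governs: 530 kN.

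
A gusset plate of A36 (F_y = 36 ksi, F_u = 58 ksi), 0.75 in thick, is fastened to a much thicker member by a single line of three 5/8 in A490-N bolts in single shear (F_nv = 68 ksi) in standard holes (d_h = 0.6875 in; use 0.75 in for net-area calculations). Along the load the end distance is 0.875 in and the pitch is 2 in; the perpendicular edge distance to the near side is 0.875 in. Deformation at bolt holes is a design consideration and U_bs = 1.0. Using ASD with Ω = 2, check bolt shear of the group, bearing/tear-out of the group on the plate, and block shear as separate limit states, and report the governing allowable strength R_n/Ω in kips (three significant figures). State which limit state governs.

Bolt shear: A_b = π·0.625²/4 = 0.3068 in²; R_n = 68 × 0.3068 × 3 × 1 = 62.59 kips → 62.59 / 2 = 31.3 kips.
Bearing: edge l_c = 0.5312, r_n = 27.73 kips; interior l_c = 1.312, r_n = 65.25 kips; R_n = 27.73 + 2·65.25 = 158.2 kips → 79.1 kips.
Block shear: A_gv = 3.656, A_nv = 2.25, A_nt = 0.375 in²; R_n = min(0.6F_uA_nv, 0.6F_yA_gv) + U_bs·F_u·A_nt = 100 kips → 50 kips.
Bolt shear governs: 31.3 kips.

31.3 kips (bolt shear governs)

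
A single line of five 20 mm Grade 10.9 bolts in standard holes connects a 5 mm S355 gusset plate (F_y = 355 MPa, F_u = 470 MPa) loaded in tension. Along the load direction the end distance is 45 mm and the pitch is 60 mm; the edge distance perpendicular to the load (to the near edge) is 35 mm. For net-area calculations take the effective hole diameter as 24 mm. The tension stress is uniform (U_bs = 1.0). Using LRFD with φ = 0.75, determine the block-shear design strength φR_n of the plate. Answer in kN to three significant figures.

228 kN

Shear plane L_v = 45 + 4·60 = 285 mm; A_gv = 285 × 5 = 1425 mm².
A_nv = (285 − 4.5·24) × 5 = 885 mm².
A_nt = (35 − 0.5·24) × 5 = 115 mm².
0.6 F_u A_nv = 249.6 kN; 0.6 F_y A_gv = 303.5 kN → shear rupture governs the shear term.
R_n = 249.6 + 1.0 × 470 × 115 / 1000 = 303.6 kN.
Design strength φR_n = 0.75 × 303.6 = 228 kN.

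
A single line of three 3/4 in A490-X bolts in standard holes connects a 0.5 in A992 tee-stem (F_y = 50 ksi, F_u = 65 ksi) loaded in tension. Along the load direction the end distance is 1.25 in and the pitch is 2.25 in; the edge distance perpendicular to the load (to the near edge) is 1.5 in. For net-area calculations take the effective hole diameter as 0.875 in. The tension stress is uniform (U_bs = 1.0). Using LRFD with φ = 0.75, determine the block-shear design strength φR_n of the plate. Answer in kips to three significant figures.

Shear plane L_v = 1.25 + 2·2.25 = 5.75 in; A_gv = 5.75 × 0.5 = 2.875 in².
A_nv = (5.75 − 2.5·0.875) × 0.5 = 1.781 in².
A_nt = (1.5 − 0.5·0.875) × 0.5 = 0.5312 in².
0.6 F_u A_nv = 69.47 kips; 0.6 F_y A_gv = 86.25 kips → shear rupture governs the shear term.
R_n = 69.47 + 1.0 × 65 × 0.5312 = 104 kips.
Design strength φR_n = 0.75 × 104 = 78 kips.

78 kips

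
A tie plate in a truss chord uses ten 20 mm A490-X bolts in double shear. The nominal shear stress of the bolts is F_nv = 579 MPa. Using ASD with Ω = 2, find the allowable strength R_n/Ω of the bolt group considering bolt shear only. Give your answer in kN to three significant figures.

1820 kN

A_b = π × 20² / 4 = 314.2 mm².
R_n = F_nv · A_b · n · n_s = 579 × 314.2 × 10 × 2 / 1000 = 3638 kN.
Allowable strength R_n/Ω = 3638 / 2 = 1820 kN.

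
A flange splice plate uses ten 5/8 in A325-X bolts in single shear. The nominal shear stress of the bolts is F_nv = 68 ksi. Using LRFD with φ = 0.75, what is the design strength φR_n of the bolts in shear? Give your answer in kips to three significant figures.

A_b = π × 0.625² / 4 = 0.3068 in².
R_n = F_nv · A_b · n · n_s = 68 × 0.3068 × 10 × 1 = 208.6 kips.
Design strength φR_n = 0.75 × 208.6 = 156 kips.

156 kips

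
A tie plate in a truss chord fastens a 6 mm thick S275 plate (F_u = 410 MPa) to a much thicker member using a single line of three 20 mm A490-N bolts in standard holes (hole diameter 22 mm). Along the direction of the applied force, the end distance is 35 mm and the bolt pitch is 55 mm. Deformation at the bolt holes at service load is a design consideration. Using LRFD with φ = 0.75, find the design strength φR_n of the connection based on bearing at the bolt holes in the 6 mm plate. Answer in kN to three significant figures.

199 kN

Per bolt r_n = 1.2 l_c t F_u ≤ 2.4 d t F_u; upper limit = 2.4 × 20 × 6 × 410 / 1000 = 118.1 kN.
Edge bolt: l_c = 35 − 22/2 = 24 mm → 1.2 × 24 × 6 × 410 / 1000 = 70.85 → r_n = 70.85 kN.
Interior bolts: l_c = 55 − 22 = 33 mm → 1.2 × 33 × 6 × 410 / 1000 = 97.42 → r_n = 97.42 kN.
R_n = 1 × 70.85 + 2 × 97.42 = 265.7 kN.
Design strength φR_n = 0.75 × 265.7 = 199 kN.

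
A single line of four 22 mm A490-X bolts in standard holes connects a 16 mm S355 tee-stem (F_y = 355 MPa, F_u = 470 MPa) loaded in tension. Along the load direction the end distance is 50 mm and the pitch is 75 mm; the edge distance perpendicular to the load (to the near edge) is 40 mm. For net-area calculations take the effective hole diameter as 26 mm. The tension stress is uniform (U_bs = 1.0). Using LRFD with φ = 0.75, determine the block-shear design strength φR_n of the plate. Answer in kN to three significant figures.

Shear plane L_v = 50 + 3·75 = 275 mm; A_gv = 275 × 16 = 4400 mm².
A_nv = (275 − 3.5·26) × 16 = 2944 mm².
A_nt = (40 − 0.5·26) × 16 = 432 mm².
0.6 F_u A_nv = 830.2 kN; 0.6 F_y A_gv = 937.2 kN → shear rupture governs the shear term.
R_n = 830.2 + 1.0 × 470 × 432 / 1000 = 1033 kN.
Design strength φR_n = 0.75 × 1033 = 775 kN.

775 kN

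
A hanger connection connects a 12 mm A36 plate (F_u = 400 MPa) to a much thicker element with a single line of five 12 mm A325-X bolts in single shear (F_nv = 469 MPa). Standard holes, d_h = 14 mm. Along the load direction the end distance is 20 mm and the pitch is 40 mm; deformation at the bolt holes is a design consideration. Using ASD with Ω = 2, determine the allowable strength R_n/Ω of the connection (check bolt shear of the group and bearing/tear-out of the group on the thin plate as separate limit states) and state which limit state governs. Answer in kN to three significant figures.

Bolt shear: A_b = π·12²/4 = 113.1 mm²; R_n = 469 × 113.1 × 5 × 1 / 1000 = 265.2 kN → 265.2 / 2 = 133 kN.
Bearing (1.2 l_c t F_u ≤ 2.4 d t F_u): upper limit = 2.4·12·12·400 / 1000 = 138.2 kN.
  Edge l_c = 20 − 14/2 = 13 → r_n = 74.88 kN; interior l_c = 40 − 14 = 26 → r_n = 138.2 kN.
  R_n,bearing = 1·74.88 + 4·138.2 = 627.8 kN → 627.8 / 2 = 314 kN.
Bolt shear governs: 133 kN.

133 kN (bolt shear governs)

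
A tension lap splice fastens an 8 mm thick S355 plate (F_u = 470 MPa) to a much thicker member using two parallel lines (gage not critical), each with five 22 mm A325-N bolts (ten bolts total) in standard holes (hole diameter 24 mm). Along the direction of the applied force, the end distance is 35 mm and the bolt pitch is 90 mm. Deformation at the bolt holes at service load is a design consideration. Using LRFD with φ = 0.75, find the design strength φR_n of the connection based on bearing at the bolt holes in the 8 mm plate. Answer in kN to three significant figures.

1350 kN

Per bolt r_n = 1.2 l_c t F_u ≤ 2.4 d t F_u; upper limit = 2.4 × 22 × 8 × 470 / 1000 = 198.5 kN.
Edge bolt: l_c = 35 − 24/2 = 23 mm → 1.2 × 23 × 8 × 470 / 1000 = 103.8 → r_n = 103.8 kN.
Interior bolts: l_c = 90 − 24 = 66 mm → 1.2 × 66 × 8 × 470 / 1000 = 297.8 → r_n = 198.5 kN.
R_n = 2 × 103.8 + 8 × 198.5 = 1796 kN.
Design strength φR_n = 0.75 × 1796 = 1350 kN.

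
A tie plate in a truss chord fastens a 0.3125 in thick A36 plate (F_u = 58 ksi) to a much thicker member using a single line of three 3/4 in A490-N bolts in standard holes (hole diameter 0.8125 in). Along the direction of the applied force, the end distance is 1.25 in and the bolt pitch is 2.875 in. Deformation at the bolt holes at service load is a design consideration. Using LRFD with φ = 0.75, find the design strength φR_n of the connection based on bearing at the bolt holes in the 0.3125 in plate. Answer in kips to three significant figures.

Per bolt r_n = 1.2 l_c t F_u ≤ 2.4 d t F_u; upper limit = 2.4 × 0.75 × 0.3125 × 58 = 32.62 kips.
Edge bolt: l_c = 1.25 − 0.8125/2 = 0.8438 in → 1.2 × 0.8438 × 0.3125 × 58 = 18.35 → r_n = 18.35 kips.
Interior bolts: l_c = 2.875 − 0.8125 = 2.062 in → 1.2 × 2.062 × 0.3125 × 58 = 44.86 → r_n = 32.62 kips.
R_n = 1 × 18.35 + 2 × 32.62 = 83.6 kips.
Design strength φR_n = 0.75 × 83.6 = 62.7 kips.

62.7 kips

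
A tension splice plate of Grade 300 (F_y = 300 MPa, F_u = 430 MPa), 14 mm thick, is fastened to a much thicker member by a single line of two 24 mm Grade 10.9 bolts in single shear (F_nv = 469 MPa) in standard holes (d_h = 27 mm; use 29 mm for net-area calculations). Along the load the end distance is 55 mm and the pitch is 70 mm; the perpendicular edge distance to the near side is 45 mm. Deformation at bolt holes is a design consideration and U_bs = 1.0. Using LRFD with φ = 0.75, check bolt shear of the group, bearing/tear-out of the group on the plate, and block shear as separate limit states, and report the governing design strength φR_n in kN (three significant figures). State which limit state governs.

Bolt shear: A_b = π·24²/4 = 452.4 mm²; R_n = 469 × 452.4 × 2 × 1 / 1000 = 424.3 kN → 0.75 × 424.3 = 318 kN.
Bearing: edge l_c = 41.5, r_n = 299.8 kN; interior l_c = 43, r_n = 310.6 kN; R_n = 299.8 + 1·310.6 = 610.4 kN → 458 kN.
Block shear: A_gv = 1750, A_nv = 1141, A_nt = 427 mm²; R_n = min(0.6F_uA_nv, 0.6F_yA_gv) + U_bs·F_u·A_nt = 478 kN → 358 kN.
Bolt shear governs: 318 kN.

318 kN (bolt shear governs)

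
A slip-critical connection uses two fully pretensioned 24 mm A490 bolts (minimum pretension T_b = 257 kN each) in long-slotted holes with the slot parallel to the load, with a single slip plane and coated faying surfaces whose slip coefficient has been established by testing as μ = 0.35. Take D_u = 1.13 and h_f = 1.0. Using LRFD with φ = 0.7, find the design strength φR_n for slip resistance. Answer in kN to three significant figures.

142 kN

R_n = μ · D_u · h_f · T_b · n_s · n_b = 0.35 × 1.13 × 1.0 × 257 × 1 × 2 = 203.3 kN.
Design strength φR_n = 0.7 × 203.3 = 142 kN.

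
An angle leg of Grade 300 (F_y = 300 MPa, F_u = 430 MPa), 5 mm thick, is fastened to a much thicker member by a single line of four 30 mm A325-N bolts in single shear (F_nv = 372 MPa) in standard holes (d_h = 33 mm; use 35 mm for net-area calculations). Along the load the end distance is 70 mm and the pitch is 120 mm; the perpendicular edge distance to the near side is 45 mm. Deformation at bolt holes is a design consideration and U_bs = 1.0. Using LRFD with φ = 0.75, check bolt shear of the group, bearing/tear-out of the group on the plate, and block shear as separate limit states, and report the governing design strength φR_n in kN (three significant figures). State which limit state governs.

Bolt shear: A_b = π·30²/4 = 706.9 mm²; R_n = 372 × 706.9 × 4 × 1 / 1000 = 1052 kN → 0.75 × 1052 = 789 kN.
Bearing: edge l_c = 53.5, r_n = 138 kN; interior l_c = 87, r_n = 154.8 kN; R_n = 138 + 3·154.8 = 602.4 kN → 452 kN.
Block shear: A_gv = 2150, A_nv = 1538, A_nt = 137.5 mm²; R_n = min(0.6F_uA_nv, 0.6F_yA_gv) + U_bs·F_u·A_nt = 446.1 kN → 335 kN.
Block shear governs: 335 kN.

335 kN (block shear governs)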